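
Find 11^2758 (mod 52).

Using repeated squaring:
11^1 ≡ 11 (mod 52)
11^2 ≡ 11^2 = 121 ≡ 17 (mod 52)
11^4 ≡ 17^2 = 289 ≡ 29 (mod 52)
11^8 ≡ 29^2 = 841 ≡ 9 (mod 52)
11^16 ≡ 9^2 = 81 ≡ 29 (mod 52)
11^32 ≡ 29^2 = 841 ≡ 9 (mod 52)
11^64 ≡ 9^2 = 81 ≡ 29 (mod 52)
11^128 ≡ 29^2 = 841 ≡ 9 (mod 52)
11^256 ≡ 9^2 = 81 ≡ 29 (mod 52)
11^512 ≡ 29^2 = 841 ≡ 9 (mod 52)
11^1024 ≡ 9^2 = 81 ≡ 29 (mod 52)
11^2048 ≡ 29^2 = 841 ≡ 9 (mod 52)
11^2758 = 11^2048 × 11^512 × 11^128 × 11^64 × 11^4 × 11^2 ≡ 9 × 9 × 9 × 29 × 29 × 17 (mod 52).
Accumulate the product:
9 × 9 = 81 ≡ 29
29 × 9 = 261 ≡ 1
1 × 29 = 29
29 × 29 = 841 ≡ 9
9 × 17 = 153 ≡ 49

49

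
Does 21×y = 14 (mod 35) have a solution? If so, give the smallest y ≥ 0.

gcd(21, 35) = 7, and 7 | 14, so solutions exist.
Divide through by 7: 3×y mod 5 = 2.
3⁻¹ ≡ 2 (mod 5).
y ≡ 2×2 ≡ 4 (mod 5).
The smallest non-negative solution is y = 4.

4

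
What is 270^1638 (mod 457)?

270^1 ≡ 270 (mod 457)
270^2 ≡ 270^2 = 72900 ≡ 237 (mod 457)
270^4 ≡ 237^2 = 56169 ≡ 415 (mod 457)
270^8 ≡ 415^2 = 172225 ≡ 393 (mod 457)
270^16 ≡ 393^2 = 154449 ≡ 440 (mod 457)
270^32 ≡ 440^2 = 193600 ≡ 289 (mod 457)
270^64 ≡ 289^2 = 83521 ≡ 347 (mod 457)
270^128 ≡ 347^2 = 120409 ≡ 218 (mod 457)
270^256 ≡ 218^2 = 47524 ≡ 453 (mod 457)
270^512 ≡ 453^2 = 205209 ≡ 16 (mod 457)
270^1024 ≡ 16^2 = 256 (mod 457)
270^1638 = 270^1024 · 270^512 · 270^64 · 270^32 · 270^4 · 270^2 ≡ 256 · 16 · 347 · 289 · 415 · 237 (mod 457).
Accumulate the product:
256 · 16 = 4096 ≡ 440
440 · 347 = 152680 ≡ 42
42 · 289 = 12138 ≡ 256
256 · 415 = 106240 ≡ 216
216 · 237 = 51192 ≡ 8

8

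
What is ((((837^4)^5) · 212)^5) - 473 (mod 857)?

(837)^4 ≡ 598 (mod 857)
(598)^5 ≡ 55 (mod 857)
55 · 212 = 11660 ≡ 519 (mod 857)
(519)^5 ≡ 695 (mod 857)
695 - 473 = 222

222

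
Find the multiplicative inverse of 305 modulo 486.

486 = 1*305 + 181
305 = 1*181 + 124
181 = 1*124 + 57
124 = 2*57 + 10
57 = 5*10 + 7
10 = 1*7 + 3
7 = 2*3 + 1
3 = 3*1 + 0
gcd(305, 486) = 1, so the inverse exists.
Back-substitute for 1:
1 = 1*7 − 2*3
  = −2*10 + 3*7
  = 3*57 − 17*10
  = −17*124 + 37*57
  = 37*181 − 54*124
  = −54*305 + 91*181
  = 91*486 − 145*305
So 305⁻¹ ≡ −145 ≡ 341 (mod 486).

341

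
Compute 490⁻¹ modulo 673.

114

673 = 1×490 + 183
490 = 2×183 + 124
183 = 1×124 + 59
124 = 2×59 + 6
59 = 9×6 + 5
6 = 1×5 + 1
5 = 5×1 + 0
gcd(490, 673) = 1, so the inverse exists.
Back-substitute for 1:
1 = 1×6 − 1×5
  = −1×59 + 10×6
  = 10×124 − 21×59
  = −21×183 + 31×124
  = 31×490 − 83×183
  = −83×673 + 114×490
So 490⁻¹ ≡ 114 (mod 673).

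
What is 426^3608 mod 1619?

3608 in binary is 111000011000, i.e. 3608 = 2048 + 1024 + 512 + 16 + 8.
426^1 ≡ 426 (mod 1619)
426^2 ≡ 426^2 = 181476 ≡ 148 (mod 1619)
426^4 ≡ 148^2 = 21904 ≡ 857 (mod 1619)
426^8 ≡ 857^2 = 734449 ≡ 1042 (mod 1619)
426^16 ≡ 1042^2 = 1085764 ≡ 1034 (mod 1619)
426^32 ≡ 1034^2 = 1069156 ≡ 616 (mod 1619)
426^64 ≡ 616^2 = 379456 ≡ 610 (mod 1619)
426^128 ≡ 610^2 = 372100 ≡ 1349 (mod 1619)
426^256 ≡ 1349^2 = 1819801 ≡ 45 (mod 1619)
426^512 ≡ 45^2 = 2025 ≡ 406 (mod 1619)
426^1024 ≡ 406^2 = 164836 ≡ 1317 (mod 1619)
426^2048 ≡ 1317^2 = 1734489 ≡ 540 (mod 1619)
426^3608 = 426^2048 * 426^1024 * 426^512 * 426^16 * 426^8 ≡ 540 * 1317 * 406 * 1034 * 1042 (mod 1619).
Accumulate the product:
540 * 1317 = 711180 ≡ 439
439 * 406 = 178234 ≡ 144
144 * 1034 = 148896 ≡ 1567
1567 * 1042 = 1632814 ≡ 862

862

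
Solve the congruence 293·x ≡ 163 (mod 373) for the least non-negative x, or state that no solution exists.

329

gcd(293, 373) = 1, so a unique solution mod 373 exists.
293⁻¹ ≡ 359 (mod 373).
x ≡ 359·163 ≡ 329 (mod 373).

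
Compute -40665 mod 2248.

2047

-40665 = -19×2248 + 2047, so -40665 ≡ 2047 (mod 2248).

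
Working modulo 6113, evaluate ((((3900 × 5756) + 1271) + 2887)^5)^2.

3900 × 5756 = 22448400 ≡ 1464 (mod 6113)
1464 + 1271 = 2735
2735 + 2887 = 5622
(5622)^5 ≡ 2079 (mod 6113)
(2079)^2 ≡ 350 (mod 6113)

350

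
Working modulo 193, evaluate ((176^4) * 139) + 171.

61

(176)^4 ≡ 145 (mod 193)
145 * 139 = 20155 ≡ 83 (mod 193)
83 + 171 = 254 ≡ 61 (mod 193)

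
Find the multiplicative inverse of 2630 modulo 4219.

Apply the Euclidean algorithm and back-substitute:
4219 = 1×2630 + 1589
2630 = 1×1589 + 1041
1589 = 1×1041 + 548
1041 = 1×548 + 493
548 = 1×493 + 55
493 = 8×55 + 53
55 = 1×53 + 2
53 = 26×2 + 1
2 = 2×1 + 0
gcd(2630, 4219) = 1, so the inverse exists.
Back-substitute for 1:
1 = 1×53 − 26×2
  = −26×55 + 27×53
  = 27×493 − 242×55
  = −242×548 + 269×493
  = 269×1041 − 511×548
  = −511×1589 + 780×1041
  = 780×2630 − 1291×1589
  = −1291×4219 + 2071×2630
So 2630⁻¹ ≡ 2071 (mod 4219).

2071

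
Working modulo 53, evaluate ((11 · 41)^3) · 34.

44

11 · 41 = 451 ≡ 27 (mod 53)
(27)^3 ≡ 20 (mod 53)
20 · 34 = 680 ≡ 44 (mod 53)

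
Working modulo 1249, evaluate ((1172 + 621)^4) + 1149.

1172 + 621 = 1793 ≡ 544 (mod 1249)
(544)^4 ≡ 933 (mod 1249)
933 + 1149 = 2082 ≡ 833 (mod 1249)

833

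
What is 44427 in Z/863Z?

44427 = 51·863 + 414, so 44427 ≡ 414 (mod 863).

414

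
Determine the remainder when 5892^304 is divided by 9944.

8616

By square-and-multiply:
304 in binary is 100110000, i.e. 304 = 256 + 32 + 16.
5892^1 ≡ 5892 (mod 9944)
5892^2 ≡ 5892^2 = 34715664 ≡ 1160 (mod 9944)
5892^4 ≡ 1160^2 = 1345600 ≡ 3160 (mod 9944)
5892^8 ≡ 3160^2 = 9985600 ≡ 1824 (mod 9944)
5892^16 ≡ 1824^2 = 3326976 ≡ 5680 (mod 9944)
5892^32 ≡ 5680^2 = 32262400 ≡ 4064 (mod 9944)
5892^64 ≡ 4064^2 = 16516096 ≡ 9056 (mod 9944)
5892^128 ≡ 9056^2 = 82011136 ≡ 2968 (mod 9944)
5892^256 ≡ 2968^2 = 8809024 ≡ 8584 (mod 9944)
5892^304 = 5892^256 * 5892^32 * 5892^16 ≡ 8584 * 4064 * 5680 (mod 9944).
Accumulate the product:
8584 * 4064 = 34885376 ≡ 1824
1824 * 5680 = 10360320 ≡ 8616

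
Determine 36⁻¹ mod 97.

97 = 2·36 + 25
36 = 1·25 + 11
25 = 2·11 + 3
11 = 3·3 + 2
3 = 1·2 + 1
2 = 2·1 + 0
gcd(36, 97) = 1, so the inverse exists.
Back-substitute for 1:
1 = 1·3 − 1·2
  = −1·11 + 4·3
  = 4·25 − 9·11
  = −9·36 + 13·25
  = 13·97 − 35·36
So 36⁻¹ ≡ −35 ≡ 62 (mod 97).

62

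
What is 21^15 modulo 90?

By square-and-multiply:
15 in binary is 1111, i.e. 15 = 8 + 4 + 2 + 1.
21^1 ≡ 21 (mod 90)
21^2 ≡ 21^2 = 441 ≡ 81 (mod 90)
21^4 ≡ 81^2 = 6561 ≡ 81 (mod 90)
21^8 ≡ 81^2 = 6561 ≡ 81 (mod 90)
21^15 = 21^8 × 21^4 × 21^2 × 21^1 ≡ 81 × 81 × 81 × 21 (mod 90).
Accumulate the product:
81 × 81 = 6561 ≡ 81
81 × 81 = 6561 ≡ 81
81 × 21 = 1701 ≡ 81

81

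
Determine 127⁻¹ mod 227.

143

Run the extended Euclidean algorithm:
227 = 1×127 + 100
127 = 1×100 + 27
100 = 3×27 + 19
27 = 1×19 + 8
19 = 2×8 + 3
8 = 2×3 + 2
3 = 1×2 + 1
2 = 2×1 + 0
gcd(127, 227) = 1, so the inverse exists.
Back-substitute for 1:
1 = 1×3 − 1×2
  = −1×8 + 3×3
  = 3×19 − 7×8
  = −7×27 + 10×19
  = 10×100 − 37×27
  = −37×127 + 47×100
  = 47×227 − 84×127
So 127⁻¹ ≡ −84 ≡ 143 (mod 227).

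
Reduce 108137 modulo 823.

324

108137 = 131×823 + 324, so 108137 ≡ 324 (mod 823).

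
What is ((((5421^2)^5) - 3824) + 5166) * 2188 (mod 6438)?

250

(5421)^2 ≡ 4209 (mod 6438)
(4209)^5 ≡ 2445 (mod 6438)
2445 - 3824 = -1379 ≡ 5059 (mod 6438)
5059 + 5166 = 10225 ≡ 3787 (mod 6438)
3787 * 2188 = 8285956 ≡ 250 (mod 6438)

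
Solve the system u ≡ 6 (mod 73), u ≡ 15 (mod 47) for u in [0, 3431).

73⁻¹ mod 47: 73·38 ≡ 1 (mod 47), so 73⁻¹ ≡ 38.
u = 6 + 73·((15 − 6)·38 mod 47) = 6 + 73·13 = 955.
Check: 955 mod 73 = 6, 955 mod 47 = 15. ✓

955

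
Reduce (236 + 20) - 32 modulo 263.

236 + 20 = 256
256 - 32 = 224

224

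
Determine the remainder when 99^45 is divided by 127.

1

Using repeated squaring:
99^1 ≡ 99 (mod 127)
99^2 ≡ 99^2 = 9801 ≡ 22 (mod 127)
99^4 ≡ 22^2 = 484 ≡ 103 (mod 127)
99^8 ≡ 103^2 = 10609 ≡ 68 (mod 127)
99^16 ≡ 68^2 = 4624 ≡ 52 (mod 127)
99^32 ≡ 52^2 = 2704 ≡ 37 (mod 127)
99^45 = 99^32 × 99^8 × 99^4 × 99^1 ≡ 37 × 68 × 103 × 99 (mod 127).
Accumulate the product:
37 × 68 = 2516 ≡ 103
103 × 103 = 10609 ≡ 68
68 × 99 = 6732 ≡ 1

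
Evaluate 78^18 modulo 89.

2

By square-and-multiply:
78^1 ≡ 78 (mod 89)
78^2 ≡ 78^2 = 6084 ≡ 32 (mod 89)
78^4 ≡ 32^2 = 1024 ≡ 45 (mod 89)
78^8 ≡ 45^2 = 2025 ≡ 67 (mod 89)
78^16 ≡ 67^2 = 4489 ≡ 39 (mod 89)
78^18 = 78^16 * 78^2 ≡ 39 * 32 (mod 89).
39 * 32 = 1248 ≡ 2 (mod 89).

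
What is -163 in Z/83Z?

3

-163 = -2×83 + 3, so -163 ≡ 3 (mod 83).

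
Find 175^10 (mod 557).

260

Compute successive squares:
175^1 ≡ 175 (mod 557)
175^2 ≡ 175^2 = 30625 ≡ 547 (mod 557)
175^4 ≡ 547^2 = 299209 ≡ 100 (mod 557)
175^8 ≡ 100^2 = 10000 ≡ 531 (mod 557)
175^10 = 175^8 × 175^2 ≡ 531 × 547 (mod 557).
531 × 547 = 290457 ≡ 260 (mod 557).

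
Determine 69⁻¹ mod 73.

18

Apply the Euclidean algorithm and back-substitute:
73 = 1×69 + 4
69 = 17×4 + 1
4 = 4×1 + 0
gcd(69, 73) = 1, so the inverse exists.
Back-substitute for 1:
1 = 1×69 − 17×4
  = −17×73 + 18×69
So 69⁻¹ ≡ 18 (mod 73).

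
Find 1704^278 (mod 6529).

Compute successive squares:
278 in binary is 100010110, i.e. 278 = 256 + 16 + 4 + 2.
1704^1 ≡ 1704 (mod 6529)
1704^2 ≡ 1704^2 = 2903616 ≡ 4740 (mod 6529)
1704^4 ≡ 4740^2 = 22467600 ≡ 1311 (mod 6529)
1704^8 ≡ 1311^2 = 1718721 ≡ 1594 (mod 6529)
1704^16 ≡ 1594^2 = 2540836 ≡ 1055 (mod 6529)
1704^32 ≡ 1055^2 = 1113025 ≡ 3095 (mod 6529)
1704^64 ≡ 3095^2 = 9579025 ≡ 982 (mod 6529)
1704^128 ≡ 982^2 = 964324 ≡ 4561 (mod 6529)
1704^256 ≡ 4561^2 = 20802721 ≡ 1327 (mod 6529)
1704^278 = 1704^256 * 1704^16 * 1704^4 * 1704^2 ≡ 1327 * 1055 * 1311 * 4740 (mod 6529).
Accumulate the product:
1327 * 1055 = 1399985 ≡ 2779
2779 * 1311 = 3643269 ≡ 87
87 * 4740 = 412380 ≡ 1053

1053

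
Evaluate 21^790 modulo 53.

40

By square-and-multiply:
21^1 ≡ 21 (mod 53)
21^2 ≡ 21^2 = 441 ≡ 17 (mod 53)
21^4 ≡ 17^2 = 289 ≡ 24 (mod 53)
21^8 ≡ 24^2 = 576 ≡ 46 (mod 53)
21^16 ≡ 46^2 = 2116 ≡ 49 (mod 53)
21^32 ≡ 49^2 = 2401 ≡ 16 (mod 53)
21^64 ≡ 16^2 = 256 ≡ 44 (mod 53)
21^128 ≡ 44^2 = 1936 ≡ 28 (mod 53)
21^256 ≡ 28^2 = 784 ≡ 42 (mod 53)
21^512 ≡ 42^2 = 1764 ≡ 15 (mod 53)
21^790 = 21^512 * 21^256 * 21^16 * 21^4 * 21^2 ≡ 15 * 42 * 49 * 24 * 17 (mod 53).
Accumulate the product:
15 * 42 = 630 ≡ 47
47 * 49 = 2303 ≡ 24
24 * 24 = 576 ≡ 46
46 * 17 = 782 ≡ 40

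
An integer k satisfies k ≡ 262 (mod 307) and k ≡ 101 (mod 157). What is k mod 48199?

307⁻¹ mod 157: 307×112 ≡ 1 (mod 157), so 307⁻¹ ≡ 112.
k = 262 + 307×((101 − 262)×112 mod 157) = 262 + 307×23 = 7323.

7323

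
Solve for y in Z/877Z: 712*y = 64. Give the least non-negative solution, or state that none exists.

276

gcd(712, 877) = 1, so a unique solution mod 877 exists.
712⁻¹ ≡ 388 (mod 877).
y ≡ 388*64 ≡ 276 (mod 877).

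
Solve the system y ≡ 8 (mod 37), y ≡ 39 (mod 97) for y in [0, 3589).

37⁻¹ mod 97: 37*21 ≡ 1 (mod 97), so 37⁻¹ ≡ 21.
y = 8 + 37*((39 − 8)*21 mod 97) = 8 + 37*69 = 2561.

2561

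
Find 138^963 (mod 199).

85

963 in binary is 1111000011, i.e. 963 = 512 + 256 + 128 + 64 + 2 + 1.
138^1 ≡ 138 (mod 199)
138^2 ≡ 138^2 = 19044 ≡ 139 (mod 199)
138^4 ≡ 139^2 = 19321 ≡ 18 (mod 199)
138^8 ≡ 18^2 = 324 ≡ 125 (mod 199)
138^16 ≡ 125^2 = 15625 ≡ 103 (mod 199)
138^32 ≡ 103^2 = 10609 ≡ 62 (mod 199)
138^64 ≡ 62^2 = 3844 ≡ 63 (mod 199)
138^128 ≡ 63^2 = 3969 ≡ 188 (mod 199)
138^256 ≡ 188^2 = 35344 ≡ 121 (mod 199)
138^512 ≡ 121^2 = 14641 ≡ 114 (mod 199)
138^963 = 138^512 * 138^256 * 138^128 * 138^64 * 138^2 * 138^1 ≡ 114 * 121 * 188 * 63 * 139 * 138 (mod 199).
Accumulate the product:
114 * 121 = 13794 ≡ 63
63 * 188 = 11844 ≡ 103
103 * 63 = 6489 ≡ 121
121 * 139 = 16819 ≡ 103
103 * 138 = 14214 ≡ 85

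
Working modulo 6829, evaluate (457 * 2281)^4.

457 * 2281 = 1042417 ≡ 4409 (mod 6829)
(4409)^4 ≡ 1860 (mod 6829)

1860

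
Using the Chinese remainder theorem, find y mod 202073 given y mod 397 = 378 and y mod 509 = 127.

132976

397⁻¹ mod 509: 397*459 ≡ 1 (mod 509), so 397⁻¹ ≡ 459.
y = 378 + 397*((127 − 378)*459 mod 509) = 378 + 397*334 = 132976.
Check: 132976 mod 397 = 378, 132976 mod 509 = 127. ✓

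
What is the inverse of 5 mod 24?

5

24 = 4·5 + 4
5 = 1·4 + 1
4 = 4·1 + 0
gcd(5, 24) = 1, so the inverse exists.
Back-substitute for 1:
1 = 1·5 − 1·4
  = −1·24 + 5·5
So 5⁻¹ ≡ 5 (mod 24).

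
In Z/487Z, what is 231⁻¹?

409

487 = 2·231 + 25
231 = 9·25 + 6
25 = 4·6 + 1
6 = 6·1 + 0
gcd(231, 487) = 1, so the inverse exists.
Back-substitute for 1:
1 = 1·25 − 4·6
  = −4·231 + 37·25
  = 37·487 − 78·231
So 231⁻¹ ≡ −78 ≡ 409 (mod 487).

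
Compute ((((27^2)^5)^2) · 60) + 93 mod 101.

(27)^2 ≡ 22 (mod 101)
(22)^5 ≡ 6 (mod 101)
(6)^2 ≡ 36 (mod 101)
36 · 60 = 2160 ≡ 39 (mod 101)
39 + 93 = 132 ≡ 31 (mod 101)

31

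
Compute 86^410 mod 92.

Compute successive squares:
86^1 ≡ 86 (mod 92)
86^2 ≡ 86^2 = 7396 ≡ 36 (mod 92)
86^4 ≡ 36^2 = 1296 ≡ 8 (mod 92)
86^8 ≡ 8^2 = 64 (mod 92)
86^16 ≡ 64^2 = 4096 ≡ 48 (mod 92)
86^32 ≡ 48^2 = 2304 ≡ 4 (mod 92)
86^64 ≡ 4^2 = 16 (mod 92)
86^128 ≡ 16^2 = 256 ≡ 72 (mod 92)
86^256 ≡ 72^2 = 5184 ≡ 32 (mod 92)
86^410 = 86^256 * 86^128 * 86^16 * 86^8 * 86^2 ≡ 32 * 72 * 48 * 64 * 36 (mod 92).
Accumulate the product:
32 * 72 = 2304 ≡ 4
4 * 48 = 192 ≡ 8
8 * 64 = 512 ≡ 52
52 * 36 = 1872 ≡ 32

32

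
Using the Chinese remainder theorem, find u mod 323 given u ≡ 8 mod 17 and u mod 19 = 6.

25

17⁻¹ mod 19: 17·9 ≡ 1 (mod 19), so 17⁻¹ ≡ 9.
u = 8 + 17·((6 − 8)·9 mod 19) = 8 + 17·1 = 25.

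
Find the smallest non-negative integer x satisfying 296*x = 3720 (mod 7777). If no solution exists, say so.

7159

gcd(296, 7777) = 1, so a unique solution mod 7777 exists.
296⁻¹ ≡ 2496 (mod 7777).
x ≡ 2496*3720 ≡ 7159 (mod 7777).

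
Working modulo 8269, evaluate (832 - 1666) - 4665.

2770

832 - 1666 = -834 ≡ 7435 (mod 8269)
7435 - 4665 = 2770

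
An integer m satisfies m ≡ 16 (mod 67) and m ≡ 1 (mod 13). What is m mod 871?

820

67⁻¹ mod 13: 67×7 ≡ 1 (mod 13), so 67⁻¹ ≡ 7.
m = 16 + 67×((1 − 16)×7 mod 13) = 16 + 67×12 = 820.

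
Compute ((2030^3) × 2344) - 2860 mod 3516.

(2030)^3 ≡ 1580 (mod 3516)
1580 × 2344 = 3703520 ≡ 1172 (mod 3516)
1172 - 2860 = -1688 ≡ 1828 (mod 3516)

1828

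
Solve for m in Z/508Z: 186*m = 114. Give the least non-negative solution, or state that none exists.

gcd(186, 508) = 2, and 2 | 114, so solutions exist.
Divide through by 2: 93*m = 57 (mod 254).
93⁻¹ ≡ 183 (mod 254).
m ≡ 183*57 ≡ 17 (mod 254).
The smallest non-negative solution is m = 17.

17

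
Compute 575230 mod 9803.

575230 = 58×9803 + 6656, so 575230 ≡ 6656 (mod 9803).

6656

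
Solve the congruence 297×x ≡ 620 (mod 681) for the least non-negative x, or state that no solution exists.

gcd(297, 681) = 3, and 3 does not divide 620.
So the congruence has no solution.

no solution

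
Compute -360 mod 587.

-360 = -1×587 + 227, so -360 ≡ 227 (mod 587).

227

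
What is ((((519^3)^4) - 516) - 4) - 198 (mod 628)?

(519)^3 ≡ 535 (mod 628)
(535)^4 ≡ 353 (mod 628)
353 - 516 = -163 ≡ 465 (mod 628)
465 - 4 = 461
461 - 198 = 263

263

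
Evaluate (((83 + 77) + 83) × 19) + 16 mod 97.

74

83 + 77 = 160 ≡ 63 (mod 97)
63 + 83 = 146 ≡ 49 (mod 97)
49 × 19 = 931 ≡ 58 (mod 97)
58 + 16 = 74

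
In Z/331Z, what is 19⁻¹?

122

331 = 17*19 + 8
19 = 2*8 + 3
8 = 2*3 + 2
3 = 1*2 + 1
2 = 2*1 + 0
gcd(19, 331) = 1, so the inverse exists.
Back-substitute for 1:
1 = 1*3 − 1*2
  = −1*8 + 3*3
  = 3*19 − 7*8
  = −7*331 + 122*19
So 19⁻¹ ≡ 122 (mod 331).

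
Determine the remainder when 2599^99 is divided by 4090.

Compute successive squares:
2599^1 ≡ 2599 (mod 4090)
2599^2 ≡ 2599^2 = 6754801 ≡ 2211 (mod 4090)
2599^4 ≡ 2211^2 = 4888521 ≡ 971 (mod 4090)
2599^8 ≡ 971^2 = 942841 ≡ 2141 (mod 4090)
2599^16 ≡ 2141^2 = 4583881 ≡ 3081 (mod 4090)
2599^32 ≡ 3081^2 = 9492561 ≡ 3761 (mod 4090)
2599^64 ≡ 3761^2 = 14145121 ≡ 1901 (mod 4090)
2599^99 = 2599^64 · 2599^32 · 2599^2 · 2599^1 ≡ 1901 · 3761 · 2211 · 2599 (mod 4090).
Accumulate the product:
1901 · 3761 = 7149661 ≡ 341
341 · 2211 = 753951 ≡ 1391
1391 · 2599 = 3615209 ≡ 3739

3739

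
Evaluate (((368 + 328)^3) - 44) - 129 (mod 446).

368 + 328 = 696 ≡ 250 (mod 446)
(250)^3 ≡ 282 (mod 446)
282 - 44 = 238
238 - 129 = 109

109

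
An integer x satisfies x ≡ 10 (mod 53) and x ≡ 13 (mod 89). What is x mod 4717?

53⁻¹ mod 89: 53·42 ≡ 1 (mod 89), so 53⁻¹ ≡ 42.
x = 10 + 53·((13 − 10)·42 mod 89) = 10 + 53·37 = 1971.

1971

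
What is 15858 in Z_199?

137

15858 = 79·199 + 137, so 15858 ≡ 137 (mod 199).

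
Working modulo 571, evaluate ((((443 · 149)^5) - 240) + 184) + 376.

443 · 149 = 66007 ≡ 342 (mod 571)
(342)^5 ≡ 513 (mod 571)
513 - 240 = 273
273 + 184 = 457
457 + 376 = 833 ≡ 262 (mod 571)

262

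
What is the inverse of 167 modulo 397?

126

397 = 2×167 + 63
167 = 2×63 + 41
63 = 1×41 + 22
41 = 1×22 + 19
22 = 1×19 + 3
19 = 6×3 + 1
3 = 3×1 + 0
gcd(167, 397) = 1, so the inverse exists.
Bézout: 1 = −53×397 + 126×167.
So 167⁻¹ ≡ 126 (mod 397).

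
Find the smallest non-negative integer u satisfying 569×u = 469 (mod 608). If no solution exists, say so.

gcd(569, 608) = 1, so a unique solution mod 608 exists.
569⁻¹ ≡ 265 (mod 608).
u ≡ 265×469 ≡ 253 (mod 608).

253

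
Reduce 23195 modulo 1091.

284

23195 = 21×1091 + 284, so 23195 ≡ 284 (mod 1091).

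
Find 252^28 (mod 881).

370

28 in binary is 11100, i.e. 28 = 16 + 8 + 4.
252^1 ≡ 252 (mod 881)
252^2 ≡ 252^2 = 63504 ≡ 72 (mod 881)
252^4 ≡ 72^2 = 5184 ≡ 779 (mod 881)
252^8 ≡ 779^2 = 606841 ≡ 713 (mod 881)
252^16 ≡ 713^2 = 508369 ≡ 32 (mod 881)
252^28 = 252^16 × 252^8 × 252^4 ≡ 32 × 713 × 779 (mod 881).
Accumulate the product:
32 × 713 = 22816 ≡ 791
791 × 779 = 616189 ≡ 370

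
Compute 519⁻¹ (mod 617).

By the extended Euclidean algorithm:
617 = 1·519 + 98
519 = 5·98 + 29
98 = 3·29 + 11
29 = 2·11 + 7
11 = 1·7 + 4
7 = 1·4 + 3
4 = 1·3 + 1
3 = 3·1 + 0
gcd(519, 617) = 1, so the inverse exists.
Back-substitute for 1:
1 = 1·4 − 1·3
  = −1·7 + 2·4
  = 2·11 − 3·7
  = −3·29 + 8·11
  = 8·98 − 27·29
  = −27·519 + 143·98
  = 143·617 − 170·519
So 519⁻¹ ≡ −170 ≡ 447 (mod 617).

447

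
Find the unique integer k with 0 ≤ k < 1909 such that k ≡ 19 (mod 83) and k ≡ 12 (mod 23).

83⁻¹ mod 23: 83×5 ≡ 1 (mod 23), so 83⁻¹ ≡ 5.
k = 19 + 83×((12 − 19)×5 mod 23) = 19 + 83×11 = 932.

932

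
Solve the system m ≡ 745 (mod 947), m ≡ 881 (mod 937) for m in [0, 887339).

947⁻¹ mod 937: 947*656 ≡ 1 (mod 937), so 947⁻¹ ≡ 656.
m = 745 + 947*((881 − 745)*656 mod 937) = 745 + 947*201 = 191092.
Check: 191092 mod 947 = 745, 191092 mod 937 = 881. ✓

191092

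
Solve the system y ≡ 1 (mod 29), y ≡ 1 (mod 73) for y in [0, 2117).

1

29⁻¹ mod 73: 29·68 ≡ 1 (mod 73), so 29⁻¹ ≡ 68.
y = 1 + 29·((1 − 1)·68 mod 73) = 1 + 29·0 = 1.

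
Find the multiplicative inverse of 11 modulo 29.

8

29 = 2·11 + 7
11 = 1·7 + 4
7 = 1·4 + 3
4 = 1·3 + 1
3 = 3·1 + 0
gcd(11, 29) = 1, so the inverse exists.
Bézout: 1 = −3·29 + 8·11.
So 11⁻¹ ≡ 8 (mod 29).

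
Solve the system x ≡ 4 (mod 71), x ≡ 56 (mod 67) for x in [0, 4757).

927

71⁻¹ mod 67: 71×17 ≡ 1 (mod 67), so 71⁻¹ ≡ 17.
x = 4 + 71×((56 − 4)×17 mod 67) = 4 + 71×13 = 927.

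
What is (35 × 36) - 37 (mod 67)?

17

35 × 36 = 1260 ≡ 54 (mod 67)
54 - 37 = 17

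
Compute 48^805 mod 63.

27

Using repeated squaring:
48^1 ≡ 48 (mod 63)
48^2 ≡ 48^2 = 2304 ≡ 36 (mod 63)
48^4 ≡ 36^2 = 1296 ≡ 36 (mod 63)
48^8 ≡ 36^2 = 1296 ≡ 36 (mod 63)
48^16 ≡ 36^2 = 1296 ≡ 36 (mod 63)
48^32 ≡ 36^2 = 1296 ≡ 36 (mod 63)
48^64 ≡ 36^2 = 1296 ≡ 36 (mod 63)
48^128 ≡ 36^2 = 1296 ≡ 36 (mod 63)
48^256 ≡ 36^2 = 1296 ≡ 36 (mod 63)
48^512 ≡ 36^2 = 1296 ≡ 36 (mod 63)
48^805 = 48^512 · 48^256 · 48^32 · 48^4 · 48^1 ≡ 36 · 36 · 36 · 36 · 48 (mod 63).
Accumulate the product:
36 · 36 = 1296 ≡ 36
36 · 36 = 1296 ≡ 36
36 · 36 = 1296 ≡ 36
36 · 48 = 1728 ≡ 27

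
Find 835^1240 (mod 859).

Compute successive squares:
1240 in binary is 10011011000, i.e. 1240 = 1024 + 128 + 64 + 16 + 8.
835^1 ≡ 835 (mod 859)
835^2 ≡ 835^2 = 697225 ≡ 576 (mod 859)
835^4 ≡ 576^2 = 331776 ≡ 202 (mod 859)
835^8 ≡ 202^2 = 40804 ≡ 431 (mod 859)
835^16 ≡ 431^2 = 185761 ≡ 217 (mod 859)
835^32 ≡ 217^2 = 47089 ≡ 703 (mod 859)
835^64 ≡ 703^2 = 494209 ≡ 284 (mod 859)
835^128 ≡ 284^2 = 80656 ≡ 769 (mod 859)
835^256 ≡ 769^2 = 591361 ≡ 369 (mod 859)
835^512 ≡ 369^2 = 136161 ≡ 439 (mod 859)
835^1024 ≡ 439^2 = 192721 ≡ 305 (mod 859)
835^1240 = 835^1024 × 835^128 × 835^64 × 835^16 × 835^8 ≡ 305 × 769 × 284 × 217 × 431 (mod 859).
Accumulate the product:
305 × 769 = 234545 ≡ 38
38 × 284 = 10792 ≡ 484
484 × 217 = 105028 ≡ 230
230 × 431 = 99130 ≡ 345

345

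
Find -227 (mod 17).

-227 = -14·17 + 11, so -227 ≡ 11 (mod 17).

11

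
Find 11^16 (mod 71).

2

11^1 ≡ 11 (mod 71)
11^2 ≡ 11^2 = 121 ≡ 50 (mod 71)
11^4 ≡ 50^2 = 2500 ≡ 15 (mod 71)
11^8 ≡ 15^2 = 225 ≡ 12 (mod 71)
11^16 ≡ 12^2 = 144 ≡ 2 (mod 71)
So 11^16 ≡ 2 (mod 71).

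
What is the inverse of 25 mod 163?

163 = 6×25 + 13
25 = 1×13 + 12
13 = 1×12 + 1
12 = 12×1 + 0
gcd(25, 163) = 1, so the inverse exists.
Back-substitute for 1:
1 = 1×13 − 1×12
  = −1×25 + 2×13
  = 2×163 − 13×25
So 25⁻¹ ≡ −13 ≡ 150 (mod 163).

150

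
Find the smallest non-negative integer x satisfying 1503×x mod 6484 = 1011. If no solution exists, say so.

1269

gcd(1503, 6484) = 1, so a unique solution mod 6484 exists.
1503⁻¹ ≡ 3503 (mod 6484).
x ≡ 3503×1011 ≡ 1269 (mod 6484).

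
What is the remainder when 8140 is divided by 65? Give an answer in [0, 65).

15

8140 = 125×65 + 15, so 8140 ≡ 15 (mod 65).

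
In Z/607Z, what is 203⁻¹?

By the extended Euclidean algorithm:
607 = 2*203 + 201
203 = 1*201 + 2
201 = 100*2 + 1
2 = 2*1 + 0
gcd(203, 607) = 1, so the inverse exists.
Back-substitute for 1:
1 = 1*201 − 100*2
  = −100*203 + 101*201
  = 101*607 − 302*203
So 203⁻¹ ≡ −302 ≡ 305 (mod 607).

305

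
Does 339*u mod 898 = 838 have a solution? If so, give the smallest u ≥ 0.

572

gcd(339, 898) = 1, so a unique solution mod 898 exists.
339⁻¹ ≡ 649 (mod 898).
u ≡ 649*838 ≡ 572 (mod 898).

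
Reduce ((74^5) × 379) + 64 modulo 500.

60

(74)^5 ≡ 124 (mod 500)
124 × 379 = 46996 ≡ 496 (mod 500)
496 + 64 = 560 ≡ 60 (mod 500)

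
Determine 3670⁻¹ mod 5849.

2950

5849 = 1*3670 + 2179
3670 = 1*2179 + 1491
2179 = 1*1491 + 688
1491 = 2*688 + 115
688 = 5*115 + 113
115 = 1*113 + 2
113 = 56*2 + 1
2 = 2*1 + 0
gcd(3670, 5849) = 1, so the inverse exists.
Bézout: 1 = 1819*5849 − 2899*3670.
So 3670⁻¹ ≡ −2899 ≡ 2950 (mod 5849).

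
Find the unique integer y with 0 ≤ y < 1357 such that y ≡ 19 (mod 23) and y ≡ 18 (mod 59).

962

23⁻¹ mod 59: 23×18 ≡ 1 (mod 59), so 23⁻¹ ≡ 18.
y = 19 + 23×((18 − 19)×18 mod 59) = 19 + 23×41 = 962.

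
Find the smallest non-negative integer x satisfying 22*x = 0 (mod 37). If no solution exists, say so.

gcd(22, 37) = 1, so a unique solution mod 37 exists.
22⁻¹ ≡ 32 (mod 37).
x ≡ 32*0 ≡ 0 (mod 37).

0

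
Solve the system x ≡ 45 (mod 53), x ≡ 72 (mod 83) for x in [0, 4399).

53⁻¹ mod 83: 53*47 ≡ 1 (mod 83), so 53⁻¹ ≡ 47.
x = 45 + 53*((72 − 45)*47 mod 83) = 45 + 53*24 = 1317.

1317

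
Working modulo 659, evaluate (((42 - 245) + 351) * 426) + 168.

42 - 245 = -203 ≡ 456 (mod 659)
456 + 351 = 807 ≡ 148 (mod 659)
148 * 426 = 63048 ≡ 443 (mod 659)
443 + 168 = 611

611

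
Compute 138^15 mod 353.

63

Using repeated squaring:
15 in binary is 1111, i.e. 15 = 8 + 4 + 2 + 1.
138^1 ≡ 138 (mod 353)
138^2 ≡ 138^2 = 19044 ≡ 335 (mod 353)
138^4 ≡ 335^2 = 112225 ≡ 324 (mod 353)
138^8 ≡ 324^2 = 104976 ≡ 135 (mod 353)
138^15 = 138^8 * 138^4 * 138^2 * 138^1 ≡ 135 * 324 * 335 * 138 (mod 353).
Accumulate the product:
135 * 324 = 43740 ≡ 321
321 * 335 = 107535 ≡ 223
223 * 138 = 30774 ≡ 63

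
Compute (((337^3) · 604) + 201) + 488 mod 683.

631

(337)^3 ≡ 165 (mod 683)
165 · 604 = 99660 ≡ 625 (mod 683)
625 + 201 = 826 ≡ 143 (mod 683)
143 + 488 = 631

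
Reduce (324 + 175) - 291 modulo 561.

324 + 175 = 499
499 - 291 = 208

208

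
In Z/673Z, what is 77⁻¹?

Apply the Euclidean algorithm and back-substitute:
673 = 8·77 + 57
77 = 1·57 + 20
57 = 2·20 + 17
20 = 1·17 + 3
17 = 5·3 + 2
3 = 1·2 + 1
2 = 2·1 + 0
gcd(77, 673) = 1, so the inverse exists.
Back-substitute for 1:
1 = 1·3 − 1·2
  = −1·17 + 6·3
  = 6·20 − 7·17
  = −7·57 + 20·20
  = 20·77 − 27·57
  = −27·673 + 236·77
So 77⁻¹ ≡ 236 (mod 673).

236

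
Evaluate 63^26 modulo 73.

63^1 ≡ 63 (mod 73)
63^2 ≡ 63^2 = 3969 ≡ 27 (mod 73)
63^4 ≡ 27^2 = 729 ≡ 72 (mod 73)
63^8 ≡ 72^2 = 5184 ≡ 1 (mod 73)
63^16 ≡ 1^2 = 1 (mod 73)
63^26 = 63^16 · 63^8 · 63^2 ≡ 1 · 1 · 27 (mod 73).
Accumulate the product:
1 · 1 = 1
1 · 27 = 27

27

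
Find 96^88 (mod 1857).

Using repeated squaring:
96^1 ≡ 96 (mod 1857)
96^2 ≡ 96^2 = 9216 ≡ 1788 (mod 1857)
96^4 ≡ 1788^2 = 3196944 ≡ 1047 (mod 1857)
96^8 ≡ 1047^2 = 1096209 ≡ 579 (mod 1857)
96^16 ≡ 579^2 = 335241 ≡ 981 (mod 1857)
96^32 ≡ 981^2 = 962361 ≡ 435 (mod 1857)
96^64 ≡ 435^2 = 189225 ≡ 1668 (mod 1857)
96^88 = 96^64 · 96^16 · 96^8 ≡ 1668 · 981 · 579 (mod 1857).
Accumulate the product:
1668 · 981 = 1636308 ≡ 291
291 · 579 = 168489 ≡ 1359

1359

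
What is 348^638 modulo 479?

264

By square-and-multiply:
348^1 ≡ 348 (mod 479)
348^2 ≡ 348^2 = 121104 ≡ 396 (mod 479)
348^4 ≡ 396^2 = 156816 ≡ 183 (mod 479)
348^8 ≡ 183^2 = 33489 ≡ 438 (mod 479)
348^16 ≡ 438^2 = 191844 ≡ 244 (mod 479)
348^32 ≡ 244^2 = 59536 ≡ 140 (mod 479)
348^64 ≡ 140^2 = 19600 ≡ 440 (mod 479)
348^128 ≡ 440^2 = 193600 ≡ 84 (mod 479)
348^256 ≡ 84^2 = 7056 ≡ 350 (mod 479)
348^512 ≡ 350^2 = 122500 ≡ 355 (mod 479)
348^638 = 348^512 × 348^64 × 348^32 × 348^16 × 348^8 × 348^4 × 348^2 ≡ 355 × 440 × 140 × 244 × 438 × 183 × 396 (mod 479).
Accumulate the product:
355 × 440 = 156200 ≡ 46
46 × 140 = 6440 ≡ 213
213 × 244 = 51972 ≡ 240
240 × 438 = 105120 ≡ 219
219 × 183 = 40077 ≡ 320
320 × 396 = 126720 ≡ 264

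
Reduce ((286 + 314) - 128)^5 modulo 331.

284

286 + 314 = 600 ≡ 269 (mod 331)
269 - 128 = 141
(141)^5 ≡ 284 (mod 331)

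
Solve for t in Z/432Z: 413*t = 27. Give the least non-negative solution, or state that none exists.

135

gcd(413, 432) = 1, so a unique solution mod 432 exists.
413⁻¹ ≡ 341 (mod 432).
t ≡ 341*27 ≡ 135 (mod 432).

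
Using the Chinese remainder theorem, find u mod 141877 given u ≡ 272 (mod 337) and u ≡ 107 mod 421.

6001

337⁻¹ mod 421: 337×5 ≡ 1 (mod 421), so 337⁻¹ ≡ 5.
u = 272 + 337×((107 − 272)×5 mod 421) = 272 + 337×17 = 6001.
Check: 6001 mod 337 = 272, 6001 mod 421 = 107. ✓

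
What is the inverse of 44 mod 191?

191 = 4·44 + 15
44 = 2·15 + 14
15 = 1·14 + 1
14 = 14·1 + 0
gcd(44, 191) = 1, so the inverse exists.
Bézout: 1 = 3·191 − 13·44.
So 44⁻¹ ≡ −13 ≡ 178 (mod 191).

178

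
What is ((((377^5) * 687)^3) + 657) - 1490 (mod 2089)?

(377)^5 ≡ 3 (mod 2089)
3 * 687 = 2061
(2061)^3 ≡ 1027 (mod 2089)
1027 + 657 = 1684
1684 - 1490 = 194

194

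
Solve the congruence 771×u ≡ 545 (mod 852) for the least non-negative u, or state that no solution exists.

no solution

gcd(771, 852) = 3, and 3 does not divide 545.
So the congruence has no solution.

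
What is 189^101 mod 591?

By square-and-multiply:
101 in binary is 1100101, i.e. 101 = 64 + 32 + 4 + 1.
189^1 ≡ 189 (mod 591)
189^2 ≡ 189^2 = 35721 ≡ 261 (mod 591)
189^4 ≡ 261^2 = 68121 ≡ 156 (mod 591)
189^8 ≡ 156^2 = 24336 ≡ 105 (mod 591)
189^16 ≡ 105^2 = 11025 ≡ 387 (mod 591)
189^32 ≡ 387^2 = 149769 ≡ 246 (mod 591)
189^64 ≡ 246^2 = 60516 ≡ 234 (mod 591)
189^101 = 189^64 × 189^32 × 189^4 × 189^1 ≡ 234 × 246 × 156 × 189 (mod 591).
Accumulate the product:
234 × 246 = 57564 ≡ 237
237 × 156 = 36972 ≡ 330
330 × 189 = 62370 ≡ 315

315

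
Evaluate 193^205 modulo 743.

Compute successive squares:
205 in binary is 11001101, i.e. 205 = 128 + 64 + 8 + 4 + 1.
193^1 ≡ 193 (mod 743)
193^2 ≡ 193^2 = 37249 ≡ 99 (mod 743)
193^4 ≡ 99^2 = 9801 ≡ 142 (mod 743)
193^8 ≡ 142^2 = 20164 ≡ 103 (mod 743)
193^16 ≡ 103^2 = 10609 ≡ 207 (mod 743)
193^32 ≡ 207^2 = 42849 ≡ 498 (mod 743)
193^64 ≡ 498^2 = 248004 ≡ 585 (mod 743)
193^128 ≡ 585^2 = 342225 ≡ 445 (mod 743)
193^205 = 193^128 * 193^64 * 193^8 * 193^4 * 193^1 ≡ 445 * 585 * 103 * 142 * 193 (mod 743).
Accumulate the product:
445 * 585 = 260325 ≡ 275
275 * 103 = 28325 ≡ 91
91 * 142 = 12922 ≡ 291
291 * 193 = 56163 ≡ 438

438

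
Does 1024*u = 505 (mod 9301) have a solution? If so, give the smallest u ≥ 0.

2135

gcd(1024, 9301) = 1, so a unique solution mod 9301 exists.
1024⁻¹ ≡ 7003 (mod 9301).
u ≡ 7003*505 ≡ 2135 (mod 9301).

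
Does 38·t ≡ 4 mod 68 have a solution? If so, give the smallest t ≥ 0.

18

gcd(38, 68) = 2, and 2 | 4, so solutions exist.
Divide through by 2: 19·t ≡ 2 (mod 34).
19⁻¹ ≡ 9 (mod 34).
t ≡ 9·2 ≡ 18 (mod 34).
The smallest non-negative solution is t = 18.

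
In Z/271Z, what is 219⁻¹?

271 = 1·219 + 52
219 = 4·52 + 11
52 = 4·11 + 8
11 = 1·8 + 3
8 = 2·3 + 2
3 = 1·2 + 1
2 = 2·1 + 0
gcd(219, 271) = 1, so the inverse exists.
Bézout: 1 = −80·271 + 99·219.
So 219⁻¹ ≡ 99 (mod 271).

99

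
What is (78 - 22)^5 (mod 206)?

46

78 - 22 = 56
(56)^5 ≡ 46 (mod 206)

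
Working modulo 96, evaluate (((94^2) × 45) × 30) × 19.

(94)^2 ≡ 4 (mod 96)
4 × 45 = 180 ≡ 84 (mod 96)
84 × 30 = 2520 ≡ 24 (mod 96)
24 × 19 = 456 ≡ 72 (mod 96)

72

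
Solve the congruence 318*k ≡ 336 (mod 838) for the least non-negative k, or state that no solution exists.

341

gcd(318, 838) = 2, and 2 | 336, so solutions exist.
Divide through by 2: 159*k ≡ 168 mod 419.
159⁻¹ ≡ 224 (mod 419).
k ≡ 224*168 ≡ 341 (mod 419).
The smallest non-negative solution is k = 341.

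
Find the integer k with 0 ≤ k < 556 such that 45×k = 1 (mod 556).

By the extended Euclidean algorithm:
556 = 12*45 + 16
45 = 2*16 + 13
16 = 1*13 + 3
13 = 4*3 + 1
3 = 3*1 + 0
gcd(45, 556) = 1, so the inverse exists.
Bézout: 1 = −14*556 + 173*45.
So 45⁻¹ ≡ 173 (mod 556).

173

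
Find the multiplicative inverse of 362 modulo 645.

98

By the extended Euclidean algorithm:
645 = 1×362 + 283
362 = 1×283 + 79
283 = 3×79 + 46
79 = 1×46 + 33
46 = 1×33 + 13
33 = 2×13 + 7
13 = 1×7 + 6
7 = 1×6 + 1
6 = 6×1 + 0
gcd(362, 645) = 1, so the inverse exists.
Back-substitute for 1:
1 = 1×7 − 1×6
  = −1×13 + 2×7
  = 2×33 − 5×13
  = −5×46 + 7×33
  = 7×79 − 12×46
  = −12×283 + 43×79
  = 43×362 − 55×283
  = −55×645 + 98×362
So 362⁻¹ ≡ 98 (mod 645).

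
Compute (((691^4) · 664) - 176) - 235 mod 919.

159

(691)^4 ≡ 214 (mod 919)
214 · 664 = 142096 ≡ 570 (mod 919)
570 - 176 = 394
394 - 235 = 159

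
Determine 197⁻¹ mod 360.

360 = 1*197 + 163
197 = 1*163 + 34
163 = 4*34 + 27
34 = 1*27 + 7
27 = 3*7 + 6
7 = 1*6 + 1
6 = 6*1 + 0
gcd(197, 360) = 1, so the inverse exists.
Back-substitute for 1:
1 = 1*7 − 1*6
  = −1*27 + 4*7
  = 4*34 − 5*27
  = −5*163 + 24*34
  = 24*197 − 29*163
  = −29*360 + 53*197
So 197⁻¹ ≡ 53 (mod 360).

53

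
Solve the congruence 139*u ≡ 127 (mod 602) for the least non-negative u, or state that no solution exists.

447

gcd(139, 602) = 1, so a unique solution mod 602 exists.
139⁻¹ ≡ 13 (mod 602).
u ≡ 13*127 ≡ 447 (mod 602).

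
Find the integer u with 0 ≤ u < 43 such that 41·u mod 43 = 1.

43 = 1*41 + 2
41 = 20*2 + 1
2 = 2*1 + 0
gcd(41, 43) = 1, so the inverse exists.
Bézout: 1 = −20*43 + 21*41.
So 41⁻¹ ≡ 21 (mod 43).

21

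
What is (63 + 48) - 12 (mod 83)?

16

63 + 48 = 111 ≡ 28 (mod 83)
28 - 12 = 16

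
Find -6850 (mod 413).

171

-6850 = -17*413 + 171, so -6850 ≡ 171 (mod 413).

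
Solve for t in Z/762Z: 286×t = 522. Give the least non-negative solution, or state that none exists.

gcd(286, 762) = 2, and 2 | 522, so solutions exist.
Divide through by 2: 143×t ≡ 261 (mod 381).
143⁻¹ ≡ 8 (mod 381).
t ≡ 8×261 ≡ 183 (mod 381).
The smallest non-negative solution is t = 183.

183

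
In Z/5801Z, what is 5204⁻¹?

2643

By the extended Euclidean algorithm:
5801 = 1×5204 + 597
5204 = 8×597 + 428
597 = 1×428 + 169
428 = 2×169 + 90
169 = 1×90 + 79
90 = 1×79 + 11
79 = 7×11 + 2
11 = 5×2 + 1
2 = 2×1 + 0
gcd(5204, 5801) = 1, so the inverse exists.
Bézout: 1 = −2371×5801 + 2643×5204.
So 5204⁻¹ ≡ 2643 (mod 5801).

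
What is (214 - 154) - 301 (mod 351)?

214 - 154 = 60
60 - 301 = -241 ≡ 110 (mod 351)

110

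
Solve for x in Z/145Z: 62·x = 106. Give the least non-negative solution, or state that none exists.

128

gcd(62, 145) = 1, so a unique solution mod 145 exists.
62⁻¹ ≡ 138 (mod 145).
x ≡ 138·106 ≡ 128 (mod 145).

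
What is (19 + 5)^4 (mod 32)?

0

19 + 5 = 24
(24)^4 ≡ 0 (mod 32)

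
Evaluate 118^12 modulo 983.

843

118^1 ≡ 118 (mod 983)
118^2 ≡ 118^2 = 13924 ≡ 162 (mod 983)
118^4 ≡ 162^2 = 26244 ≡ 686 (mod 983)
118^8 ≡ 686^2 = 470596 ≡ 722 (mod 983)
118^12 = 118^8 · 118^4 ≡ 722 · 686 (mod 983).
722 · 686 = 495292 ≡ 843 (mod 983).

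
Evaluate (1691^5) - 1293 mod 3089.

(1691)^5 ≡ 1907 (mod 3089)
1907 - 1293 = 614

614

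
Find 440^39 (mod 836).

By square-and-multiply:
39 in binary is 100111, i.e. 39 = 32 + 4 + 2 + 1.
440^1 ≡ 440 (mod 836)
440^2 ≡ 440^2 = 193600 ≡ 484 (mod 836)
440^4 ≡ 484^2 = 234256 ≡ 176 (mod 836)
440^8 ≡ 176^2 = 30976 ≡ 44 (mod 836)
440^16 ≡ 44^2 = 1936 ≡ 264 (mod 836)
440^32 ≡ 264^2 = 69696 ≡ 308 (mod 836)
440^39 = 440^32 × 440^4 × 440^2 × 440^1 ≡ 308 × 176 × 484 × 440 (mod 836).
Accumulate the product:
308 × 176 = 54208 ≡ 704
704 × 484 = 340736 ≡ 484
484 × 440 = 212960 ≡ 616

616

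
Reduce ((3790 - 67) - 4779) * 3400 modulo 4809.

1923

3790 - 67 = 3723
3723 - 4779 = -1056 ≡ 3753 (mod 4809)
3753 * 3400 = 12760200 ≡ 1923 (mod 4809)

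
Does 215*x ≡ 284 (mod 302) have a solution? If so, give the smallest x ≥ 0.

gcd(215, 302) = 1, so a unique solution mod 302 exists.
215⁻¹ ≡ 59 (mod 302).
x ≡ 59*284 ≡ 146 (mod 302).

146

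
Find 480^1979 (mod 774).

252

1979 in binary is 11110111011, i.e. 1979 = 1024 + 512 + 256 + 128 + 32 + 16 + 8 + 2 + 1.
480^1 ≡ 480 (mod 774)
480^2 ≡ 480^2 = 230400 ≡ 522 (mod 774)
480^4 ≡ 522^2 = 272484 ≡ 36 (mod 774)
480^8 ≡ 36^2 = 1296 ≡ 522 (mod 774)
480^16 ≡ 522^2 = 272484 ≡ 36 (mod 774)
480^32 ≡ 36^2 = 1296 ≡ 522 (mod 774)
480^64 ≡ 522^2 = 272484 ≡ 36 (mod 774)
480^128 ≡ 36^2 = 1296 ≡ 522 (mod 774)
480^256 ≡ 522^2 = 272484 ≡ 36 (mod 774)
480^512 ≡ 36^2 = 1296 ≡ 522 (mod 774)
480^1024 ≡ 522^2 = 272484 ≡ 36 (mod 774)
480^1979 = 480^1024 · 480^512 · 480^256 · 480^128 · 480^32 · 480^16 · 480^8 · 480^2 · 480^1 ≡ 36 · 522 · 36 · 522 · 522 · 36 · 522 · 522 · 480 (mod 774).
Accumulate the product:
36 · 522 = 18792 ≡ 216
216 · 36 = 7776 ≡ 36
36 · 522 = 18792 ≡ 216
216 · 522 = 112752 ≡ 522
522 · 36 = 18792 ≡ 216
216 · 522 = 112752 ≡ 522
522 · 522 = 272484 ≡ 36
36 · 480 = 17280 ≡ 252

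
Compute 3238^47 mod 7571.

Using repeated squaring:
47 in binary is 101111, i.e. 47 = 32 + 8 + 4 + 2 + 1.
3238^1 ≡ 3238 (mod 7571)
3238^2 ≡ 3238^2 = 10484644 ≡ 6380 (mod 7571)
3238^4 ≡ 6380^2 = 40704400 ≡ 2704 (mod 7571)
3238^8 ≡ 2704^2 = 7311616 ≡ 5601 (mod 7571)
3238^16 ≡ 5601^2 = 31371201 ≡ 4548 (mod 7571)
3238^32 ≡ 4548^2 = 20684304 ≡ 332 (mod 7571)
3238^47 = 3238^32 * 3238^8 * 3238^4 * 3238^2 * 3238^1 ≡ 332 * 5601 * 2704 * 6380 * 3238 (mod 7571).
Accumulate the product:
332 * 5601 = 1859532 ≡ 4637
4637 * 2704 = 12538448 ≡ 872
872 * 6380 = 5563360 ≡ 6246
6246 * 3238 = 20224548 ≡ 2407

2407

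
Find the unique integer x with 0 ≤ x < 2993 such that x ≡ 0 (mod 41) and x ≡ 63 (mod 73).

574

41⁻¹ mod 73: 41·57 ≡ 1 (mod 73), so 41⁻¹ ≡ 57.
x = 0 + 41·((63 − 0)·57 mod 73) = 0 + 41·14 = 574.
Check: 574 mod 41 = 0, 574 mod 73 = 63. ✓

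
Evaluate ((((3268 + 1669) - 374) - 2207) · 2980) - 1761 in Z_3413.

3268 + 1669 = 4937 ≡ 1524 (mod 3413)
1524 - 374 = 1150
1150 - 2207 = -1057 ≡ 2356 (mod 3413)
2356 · 2980 = 7020880 ≡ 339 (mod 3413)
339 - 1761 = -1422 ≡ 1991 (mod 3413)

1991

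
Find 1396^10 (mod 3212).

10 in binary is 1010, i.e. 10 = 8 + 2.
1396^1 ≡ 1396 (mod 3212)
1396^2 ≡ 1396^2 = 1948816 ≡ 2344 (mod 3212)
1396^4 ≡ 2344^2 = 5494336 ≡ 1816 (mod 3212)
1396^8 ≡ 1816^2 = 3297856 ≡ 2344 (mod 3212)
1396^10 = 1396^8 · 1396^2 ≡ 2344 · 2344 (mod 3212).
2344 · 2344 = 5494336 ≡ 1816 (mod 3212).

1816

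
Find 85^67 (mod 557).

Compute successive squares:
85^1 ≡ 85 (mod 557)
85^2 ≡ 85^2 = 7225 ≡ 541 (mod 557)
85^4 ≡ 541^2 = 292681 ≡ 256 (mod 557)
85^8 ≡ 256^2 = 65536 ≡ 367 (mod 557)
85^16 ≡ 367^2 = 134689 ≡ 452 (mod 557)
85^32 ≡ 452^2 = 204304 ≡ 442 (mod 557)
85^64 ≡ 442^2 = 195364 ≡ 414 (mod 557)
85^67 = 85^64 × 85^2 × 85^1 ≡ 414 × 541 × 85 (mod 557).
Accumulate the product:
414 × 541 = 223974 ≡ 60
60 × 85 = 5100 ≡ 87

87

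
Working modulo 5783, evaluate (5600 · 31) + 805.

915

5600 · 31 = 173600 ≡ 110 (mod 5783)
110 + 805 = 915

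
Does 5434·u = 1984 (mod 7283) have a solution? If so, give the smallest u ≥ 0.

6246

gcd(5434, 7283) = 1, so a unique solution mod 7283 exists.
5434⁻¹ ≡ 6574 (mod 7283).
u ≡ 6574·1984 ≡ 6246 (mod 7283).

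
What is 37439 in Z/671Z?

37439 = 55×671 + 534, so 37439 ≡ 534 (mod 671).

534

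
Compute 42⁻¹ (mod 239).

239 = 5*42 + 29
42 = 1*29 + 13
29 = 2*13 + 3
13 = 4*3 + 1
3 = 3*1 + 0
gcd(42, 239) = 1, so the inverse exists.
Back-substitute for 1:
1 = 1*13 − 4*3
  = −4*29 + 9*13
  = 9*42 − 13*29
  = −13*239 + 74*42
So 42⁻¹ ≡ 74 (mod 239).

74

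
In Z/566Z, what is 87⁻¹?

By the extended Euclidean algorithm:
566 = 6*87 + 44
87 = 1*44 + 43
44 = 1*43 + 1
43 = 43*1 + 0
gcd(87, 566) = 1, so the inverse exists.
Back-substitute for 1:
1 = 1*44 − 1*43
  = −1*87 + 2*44
  = 2*566 − 13*87
So 87⁻¹ ≡ −13 ≡ 553 (mod 566).

553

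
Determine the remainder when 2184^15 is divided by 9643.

279

15 in binary is 1111, i.e. 15 = 8 + 4 + 2 + 1.
2184^1 ≡ 2184 (mod 9643)
2184^2 ≡ 2184^2 = 4769856 ≡ 6214 (mod 9643)
2184^4 ≡ 6214^2 = 38613796 ≡ 3224 (mod 9643)
2184^8 ≡ 3224^2 = 10394176 ≡ 8665 (mod 9643)
2184^15 = 2184^8 × 2184^4 × 2184^2 × 2184^1 ≡ 8665 × 3224 × 6214 × 2184 (mod 9643).
Accumulate the product:
8665 × 3224 = 27935960 ≡ 189
189 × 6214 = 1174446 ≡ 7643
7643 × 2184 = 16692312 ≡ 279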